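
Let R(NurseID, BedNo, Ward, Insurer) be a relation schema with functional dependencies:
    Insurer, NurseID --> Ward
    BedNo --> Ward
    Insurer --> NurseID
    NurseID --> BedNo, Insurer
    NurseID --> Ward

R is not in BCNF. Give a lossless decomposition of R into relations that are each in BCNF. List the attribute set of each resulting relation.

{BedNo, Insurer, NurseID}; {BedNo, Ward}

Candidate keys of the original relation: {Insurer}, {NurseID}.
In {BedNo, Insurer, NurseID, Ward}, {BedNo} is not a superkey ({BedNo}⁺ restricted to this set is {BedNo, Ward}), so split on BedNo --> Ward into {BedNo, Ward} and {BedNo, Insurer, NurseID}.
{BedNo, Ward} has no BCNF violation.
{BedNo, Insurer, NurseID} has no BCNF violation.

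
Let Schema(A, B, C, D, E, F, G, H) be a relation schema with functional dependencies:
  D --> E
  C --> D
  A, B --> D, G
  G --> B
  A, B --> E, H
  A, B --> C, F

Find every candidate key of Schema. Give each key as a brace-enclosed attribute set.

{A, B}, {A, G}

No FD produces {A}, so it must be in every candidate key.
{A, B}⁺ = {A, B, C, D, E, F, G, H} — all of the relation — so {A, B} is a candidate key.
{A, G}⁺ = {A, B, C, D, E, F, G, H} — all of the relation — so {A, G} is a candidate key.
Any other superkey properly contains one of these, so there are no further candidate keys.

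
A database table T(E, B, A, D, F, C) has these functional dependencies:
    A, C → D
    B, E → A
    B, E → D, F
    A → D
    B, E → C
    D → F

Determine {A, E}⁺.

{A, D, E, F}

Start with {A, E}.
A → D applies; add {D} → now {A, D, E}.
D → F applies; add {F} → now {A, D, E, F}.
No further FD applies.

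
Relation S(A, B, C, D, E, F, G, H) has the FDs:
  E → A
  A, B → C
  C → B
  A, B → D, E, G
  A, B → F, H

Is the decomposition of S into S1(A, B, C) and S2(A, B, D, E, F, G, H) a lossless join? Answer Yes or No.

The shared attributes are {A, B} and {A, B}⁺ = {A, B, C, D, E, F, G, H}.
This includes all of S1, so the common attributes are a superkey of S1 — the join is lossless.

Yes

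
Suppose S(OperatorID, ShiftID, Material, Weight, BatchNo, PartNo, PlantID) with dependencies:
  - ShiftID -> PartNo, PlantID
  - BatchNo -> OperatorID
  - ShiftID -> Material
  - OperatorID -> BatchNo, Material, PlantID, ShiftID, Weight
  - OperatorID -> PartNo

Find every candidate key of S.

{BatchNo}, {OperatorID}

{BatchNo}⁺ = {BatchNo, Material, OperatorID, PartNo, PlantID, ShiftID, Weight}, which is every attribute, so {BatchNo} is a candidate key.
{OperatorID}⁺ = {BatchNo, Material, OperatorID, PartNo, PlantID, ShiftID, Weight}, which is every attribute, so {OperatorID} is a candidate key.
No proper subset of any of these is a key, and no other minimal superkey exists.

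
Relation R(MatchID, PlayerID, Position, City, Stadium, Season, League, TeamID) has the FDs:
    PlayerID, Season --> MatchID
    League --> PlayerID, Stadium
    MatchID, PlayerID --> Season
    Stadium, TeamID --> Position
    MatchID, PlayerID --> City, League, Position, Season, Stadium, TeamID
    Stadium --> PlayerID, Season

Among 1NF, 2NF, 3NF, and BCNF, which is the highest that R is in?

Candidate keys: {League}, {MatchID, PlayerID}, {PlayerID, Season}, {Stadium}. Prime attributes: {League, MatchID, PlayerID, Season, Stadium}.
The left-hand side of every FD is a superkey, so BCNF is satisfied.

BCNF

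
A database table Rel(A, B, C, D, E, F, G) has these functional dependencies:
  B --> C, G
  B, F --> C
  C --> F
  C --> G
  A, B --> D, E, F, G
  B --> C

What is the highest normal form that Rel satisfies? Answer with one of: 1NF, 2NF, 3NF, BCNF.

Candidate key: {A, B}. Prime attributes: {A, B}.
B --> C, G: {B}⁺ = {B, C, F, G}, which is not all of the attributes, so the left side is not a superkey — BCNF is violated.
Because {C, G} are non-prime and the left side of B --> C, G is not a superkey, the relation is not in 3NF.
The proper key subset {B} of {A, B} determines non-prime {C, F, G}, so the relation is not even in 2NF.

1NF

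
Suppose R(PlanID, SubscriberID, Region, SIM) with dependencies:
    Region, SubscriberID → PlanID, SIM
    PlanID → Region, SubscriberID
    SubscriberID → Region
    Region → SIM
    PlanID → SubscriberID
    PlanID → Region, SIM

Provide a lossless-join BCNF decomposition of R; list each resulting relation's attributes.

{PlanID, Region, SubscriberID}; {Region, SIM}

Candidate keys of the original relation: {PlanID}, {SubscriberID}.
{PlanID, Region, SIM, SubscriberID}: {Region} determines {Region, SIM} here but is not a superkey — split on Region → SIM, giving {Region, SIM} and {PlanID, Region, SubscriberID}.
{Region, SIM} has no BCNF violation.
{PlanID, Region, SubscriberID} has no BCNF violation.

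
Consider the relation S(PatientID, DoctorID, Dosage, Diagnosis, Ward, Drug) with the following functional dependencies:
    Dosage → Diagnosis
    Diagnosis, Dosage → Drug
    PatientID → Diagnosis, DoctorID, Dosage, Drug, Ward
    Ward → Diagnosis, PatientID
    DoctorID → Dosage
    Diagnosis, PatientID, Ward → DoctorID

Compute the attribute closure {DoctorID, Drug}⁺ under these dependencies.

Start with {DoctorID, Drug}.
DoctorID → Dosage applies; add {Dosage} → now {DoctorID, Dosage, Drug}.
Dosage → Diagnosis applies; add {Diagnosis} → now {Diagnosis, DoctorID, Dosage, Drug}.
No further FD applies.

{Diagnosis, DoctorID, Dosage, Drug}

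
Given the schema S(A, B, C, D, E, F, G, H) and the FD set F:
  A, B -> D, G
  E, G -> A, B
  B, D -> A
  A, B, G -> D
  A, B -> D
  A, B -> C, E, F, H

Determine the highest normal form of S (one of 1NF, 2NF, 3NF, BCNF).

BCNF

Candidate keys: {A, B}, {B, D}, {E, G}. Prime attributes: {A, B, D, E, G}.
The left-hand side of every FD is a superkey, so BCNF is satisfied.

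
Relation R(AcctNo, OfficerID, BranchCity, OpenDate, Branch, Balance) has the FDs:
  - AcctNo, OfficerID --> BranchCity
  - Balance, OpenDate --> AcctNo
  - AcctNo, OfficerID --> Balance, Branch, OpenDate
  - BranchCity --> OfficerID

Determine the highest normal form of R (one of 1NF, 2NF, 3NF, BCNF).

Candidate keys: {AcctNo, BranchCity}, {AcctNo, OfficerID}, {Balance, BranchCity, OpenDate}, {Balance, OfficerID, OpenDate}. Prime attributes: {AcctNo, Balance, BranchCity, OfficerID, OpenDate}.
Balance, OpenDate --> AcctNo: {Balance, OpenDate}⁺ = {AcctNo, Balance, OpenDate}, which is not all of the attributes, so the left side is not a superkey — BCNF is violated.
Its right-hand attributes {AcctNo} are all prime, as are those of every other non-superkey FD — the relation is in 3NF.

3NF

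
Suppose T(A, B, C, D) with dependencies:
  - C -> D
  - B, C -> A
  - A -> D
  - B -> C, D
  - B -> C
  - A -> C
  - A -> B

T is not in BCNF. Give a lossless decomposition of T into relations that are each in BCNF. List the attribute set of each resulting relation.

Candidate keys of the original relation: {A}, {B}.
Within {A, B, C, D}: {C}⁺ ∩ {A, B, C, D} = {C, D}, not the whole set, so C -> D violates BCNF; decompose into {C, D} and {A, B, C}.
{C, D}: every determinant is a superkey — BCNF.
{A, B, C}: every determinant is a superkey — BCNF.

{A, B, C}; {C, D}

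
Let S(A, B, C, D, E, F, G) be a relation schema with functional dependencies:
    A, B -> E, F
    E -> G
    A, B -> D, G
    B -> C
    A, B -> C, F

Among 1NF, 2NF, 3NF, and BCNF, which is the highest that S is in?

1NF

Candidate key: {A, B}. Prime attributes: {A, B}.
E -> G breaks BCNF: {E}⁺ = {E, G}, so {E} is not a superkey.
E -> G has non-prime {G} on the right and a non-superkey on the left, so 3NF fails.
Since {B} ⊂ {A, B} and {B}⁺ ⊇ {C} with {C} non-prime, there is a partial dependency; 2NF fails.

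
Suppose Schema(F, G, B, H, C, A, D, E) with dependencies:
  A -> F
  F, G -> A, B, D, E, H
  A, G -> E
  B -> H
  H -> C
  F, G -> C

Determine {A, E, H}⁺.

Start with {A, E, H}.
A -> F applies; add {F} → now {A, E, F, H}.
H -> C applies; add {C} → now {A, C, E, F, H}.
No further FD applies.

{A, C, E, F, H}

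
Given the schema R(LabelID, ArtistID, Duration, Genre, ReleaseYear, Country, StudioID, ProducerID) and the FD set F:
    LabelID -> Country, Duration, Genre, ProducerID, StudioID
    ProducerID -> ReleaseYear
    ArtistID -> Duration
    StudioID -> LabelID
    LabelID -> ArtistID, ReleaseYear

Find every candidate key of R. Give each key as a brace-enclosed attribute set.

{LabelID}, {StudioID}

Closure of {LabelID} is {ArtistID, Country, Duration, Genre, LabelID, ProducerID, ReleaseYear, StudioID}, the whole schema; {LabelID} is a candidate key.
Closure of {StudioID} is {ArtistID, Country, Duration, Genre, LabelID, ProducerID, ReleaseYear, StudioID}, the whole schema; {StudioID} is a candidate key.
No proper subset of any of these is a key, and no other minimal superkey exists.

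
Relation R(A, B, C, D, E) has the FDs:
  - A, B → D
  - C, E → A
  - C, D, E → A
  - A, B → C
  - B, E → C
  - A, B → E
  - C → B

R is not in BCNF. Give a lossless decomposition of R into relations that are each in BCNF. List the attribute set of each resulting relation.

{A, C, D, E}; {B, C}

Candidate keys of the original relation: {A, B}, {A, C}, {B, E}, {C, E}.
In {A, B, C, D, E}, {C} is not a superkey ({C}⁺ restricted to this set is {B, C}), so split on C → B into {B, C} and {A, C, D, E}.
{B, C}: every determinant is a superkey — BCNF.
{A, C, D, E}: every determinant is a superkey — BCNF.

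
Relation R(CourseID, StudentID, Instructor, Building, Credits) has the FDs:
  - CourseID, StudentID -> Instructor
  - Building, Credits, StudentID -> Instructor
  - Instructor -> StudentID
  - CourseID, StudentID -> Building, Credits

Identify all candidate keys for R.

{CourseID, Instructor}, {CourseID, StudentID}

Attributes never on any right-hand side: {CourseID} — every candidate key must contain it.
{CourseID, Instructor}⁺ = {Building, CourseID, Credits, Instructor, StudentID} — all of the relation — so {CourseID, Instructor} is a candidate key.
{CourseID, StudentID}⁺ = {Building, CourseID, Credits, Instructor, StudentID} — all of the relation — so {CourseID, StudentID} is a candidate key.
Any other superkey properly contains one of these, so there are no further candidate keys.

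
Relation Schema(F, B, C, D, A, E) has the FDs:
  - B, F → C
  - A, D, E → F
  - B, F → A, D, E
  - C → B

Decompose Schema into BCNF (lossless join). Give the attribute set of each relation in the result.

Candidate keys of the original relation: {A, B, D, E}, {A, C, D, E}, {B, F}, {C, F}.
{A, B, C, D, E, F}: {A, D, E} determines {A, D, E, F} here but is not a superkey — split on A, D, E → F, giving {A, D, E, F} and {A, B, C, D, E}.
{A, D, E, F} is in BCNF.
{A, B, C, D, E}: {C} determines {B, C} here but is not a superkey — split on C → B, giving {B, C} and {A, C, D, E}.
{B, C} is in BCNF.
{A, C, D, E} is in BCNF.

{A, C, D, E}; {A, D, E, F}; {B, C}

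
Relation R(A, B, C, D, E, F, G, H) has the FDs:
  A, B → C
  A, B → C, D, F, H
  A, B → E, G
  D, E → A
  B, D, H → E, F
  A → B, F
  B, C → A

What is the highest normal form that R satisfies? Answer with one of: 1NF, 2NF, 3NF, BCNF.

BCNF

Candidate keys: {A}, {B, C}, {B, D, H}, {D, E}. Prime attributes: {A, B, C, D, E, H}.
Each dependency's left side is a superkey — BCNF holds.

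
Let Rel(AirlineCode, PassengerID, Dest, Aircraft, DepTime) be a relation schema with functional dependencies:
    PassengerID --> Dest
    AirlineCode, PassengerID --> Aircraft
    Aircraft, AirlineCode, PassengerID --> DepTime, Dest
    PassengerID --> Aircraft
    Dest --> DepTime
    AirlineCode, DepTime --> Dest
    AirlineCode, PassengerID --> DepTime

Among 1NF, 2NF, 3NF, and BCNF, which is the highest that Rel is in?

1NF

Candidate key: {AirlineCode, PassengerID}. Prime attributes: {AirlineCode, PassengerID}.
PassengerID --> Dest: {PassengerID}⁺ = {Aircraft, DepTime, Dest, PassengerID}, which is not all of the attributes, so the left side is not a superkey — BCNF is violated.
PassengerID --> Dest determines the non-prime attribute {Dest} from a non-superkey — 3NF is violated.
Since {PassengerID} ⊂ {AirlineCode, PassengerID} and {PassengerID}⁺ ⊇ {Aircraft, DepTime, Dest} with {Aircraft, DepTime, Dest} non-prime, there is a partial dependency; 2NF fails.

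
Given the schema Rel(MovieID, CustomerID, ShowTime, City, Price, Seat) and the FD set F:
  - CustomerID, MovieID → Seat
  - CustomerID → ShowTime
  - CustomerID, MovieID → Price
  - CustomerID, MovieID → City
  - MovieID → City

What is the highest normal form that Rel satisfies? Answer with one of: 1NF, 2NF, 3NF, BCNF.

Candidate key: {CustomerID, MovieID}. Prime attributes: {CustomerID, MovieID}.
For CustomerID → ShowTime we have {CustomerID}⁺ = {CustomerID, ShowTime}; {CustomerID} is not a superkey, so BCNF fails.
CustomerID → ShowTime has non-prime {ShowTime} on the right and a non-superkey on the left, so 3NF fails.
Since {CustomerID} ⊂ {CustomerID, MovieID} and {CustomerID}⁺ ⊇ {ShowTime} with {ShowTime} non-prime, there is a partial dependency; 2NF fails.

1NF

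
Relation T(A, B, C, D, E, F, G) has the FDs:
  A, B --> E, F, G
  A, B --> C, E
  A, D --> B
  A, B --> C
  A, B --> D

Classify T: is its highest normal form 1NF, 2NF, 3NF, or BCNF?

Candidate keys: {A, B}, {A, D}. Prime attributes: {A, B, D}.
Every FD has a superkey on the left, so the relation is in BCNF.

BCNF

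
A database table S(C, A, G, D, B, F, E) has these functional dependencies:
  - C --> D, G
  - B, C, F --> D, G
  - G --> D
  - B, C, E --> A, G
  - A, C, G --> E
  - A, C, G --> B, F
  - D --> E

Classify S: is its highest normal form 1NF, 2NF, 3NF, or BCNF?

Candidate keys: {A, C}, {B, C}. Prime attributes: {A, B, C}.
C --> D, G: {C}⁺ = {C, D, E, G}, which is not all of the attributes, so the left side is not a superkey — BCNF is violated.
C --> D, G has non-prime {D, G} on the right and a non-superkey on the left, so 3NF fails.
Since {C} ⊂ {A, C} and {C}⁺ ⊇ {D, E, G} with {D, E, G} non-prime, there is a partial dependency; 2NF fails.

1NF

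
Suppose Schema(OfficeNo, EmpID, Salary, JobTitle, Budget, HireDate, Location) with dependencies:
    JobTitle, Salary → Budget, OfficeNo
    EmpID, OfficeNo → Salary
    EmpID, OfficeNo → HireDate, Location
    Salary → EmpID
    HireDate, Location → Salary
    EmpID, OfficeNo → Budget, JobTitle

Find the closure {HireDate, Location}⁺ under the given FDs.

Start with {HireDate, Location}.
HireDate, Location → Salary applies; add {Salary} → now {HireDate, Location, Salary}.
Salary → EmpID applies; add {EmpID} → now {EmpID, HireDate, Location, Salary}.
No further FD applies.

{EmpID, HireDate, Location, Salary}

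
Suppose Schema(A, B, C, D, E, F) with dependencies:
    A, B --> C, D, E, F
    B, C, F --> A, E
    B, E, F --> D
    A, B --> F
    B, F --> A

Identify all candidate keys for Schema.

{A, B}, {B, F}

Attributes never on any right-hand side: {B} — every candidate key must contain it.
Closure of {A, B} is {A, B, C, D, E, F}, the whole schema; {A, B} is a candidate key.
Closure of {B, F} is {A, B, C, D, E, F}, the whole schema; {B, F} is a candidate key.
No proper subset of any of these is a key, and no other minimal superkey exists.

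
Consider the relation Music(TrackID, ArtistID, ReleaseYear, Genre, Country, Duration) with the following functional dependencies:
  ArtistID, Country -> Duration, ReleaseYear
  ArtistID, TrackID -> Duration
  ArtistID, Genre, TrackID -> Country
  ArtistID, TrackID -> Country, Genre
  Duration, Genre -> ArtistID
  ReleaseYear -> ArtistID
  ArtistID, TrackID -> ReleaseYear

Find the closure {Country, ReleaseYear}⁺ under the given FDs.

{ArtistID, Country, Duration, ReleaseYear}

Start with {Country, ReleaseYear}.
ReleaseYear -> ArtistID applies; add {ArtistID} → now {ArtistID, Country, ReleaseYear}.
ArtistID, Country -> Duration, ReleaseYear applies; add {Duration} → now {ArtistID, Country, Duration, ReleaseYear}.
No further FD applies.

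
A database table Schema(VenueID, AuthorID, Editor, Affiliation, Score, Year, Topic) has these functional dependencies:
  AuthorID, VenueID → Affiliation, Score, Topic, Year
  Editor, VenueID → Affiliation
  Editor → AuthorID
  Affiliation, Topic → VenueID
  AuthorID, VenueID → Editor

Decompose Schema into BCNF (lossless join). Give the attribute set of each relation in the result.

Candidate keys of the original relation: {Affiliation, AuthorID, Topic}, {Affiliation, Editor, Topic}, {AuthorID, VenueID}, {Editor, VenueID}.
In {Affiliation, AuthorID, Editor, Score, Topic, VenueID, Year}, {Editor} is not a superkey ({Editor}⁺ restricted to this set is {AuthorID, Editor}), so split on Editor → AuthorID into {AuthorID, Editor} and {Affiliation, Editor, Score, Topic, VenueID, Year}.
{AuthorID, Editor} is in BCNF.
In {Affiliation, Editor, Score, Topic, VenueID, Year}, {Affiliation, Topic} is not a superkey ({Affiliation, Topic}⁺ restricted to this set is {Affiliation, Topic, VenueID}), so split on Affiliation, Topic → VenueID into {Affiliation, Topic, VenueID} and {Affiliation, Editor, Score, Topic, Year}.
{Affiliation, Topic, VenueID} is in BCNF.
{Affiliation, Editor, Score, Topic, Year} is in BCNF.

{Affiliation, Editor, Score, Topic, Year}; {Affiliation, Topic, VenueID}; {AuthorID, Editor}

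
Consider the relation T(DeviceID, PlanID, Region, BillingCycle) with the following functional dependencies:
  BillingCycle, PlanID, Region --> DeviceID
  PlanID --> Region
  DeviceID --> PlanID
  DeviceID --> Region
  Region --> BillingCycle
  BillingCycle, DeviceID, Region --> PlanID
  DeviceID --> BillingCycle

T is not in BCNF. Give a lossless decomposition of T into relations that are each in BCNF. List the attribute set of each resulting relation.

Candidate keys of the original relation: {DeviceID}, {PlanID}.
Within {BillingCycle, DeviceID, PlanID, Region}: {Region}⁺ ∩ {BillingCycle, DeviceID, PlanID, Region} = {BillingCycle, Region}, not the whole set, so Region --> BillingCycle violates BCNF; decompose into {BillingCycle, Region} and {DeviceID, PlanID, Region}.
{BillingCycle, Region} is in BCNF.
{DeviceID, PlanID, Region} is in BCNF.

{BillingCycle, Region}; {DeviceID, PlanID, Region}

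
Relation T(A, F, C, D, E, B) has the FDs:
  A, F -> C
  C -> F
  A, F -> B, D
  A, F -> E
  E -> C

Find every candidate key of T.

Attributes never on any right-hand side: {A} — every candidate key must contain it.
{A, C}⁺ = {A, B, C, D, E, F}, which is every attribute, so {A, C} is a candidate key.
{A, E}⁺ = {A, B, C, D, E, F}, which is every attribute, so {A, E} is a candidate key.
{A, F}⁺ = {A, B, C, D, E, F}, which is every attribute, so {A, F} is a candidate key.
No proper subset of any of these is a key, and no other minimal superkey exists.

{A, C}, {A, E}, {A, F}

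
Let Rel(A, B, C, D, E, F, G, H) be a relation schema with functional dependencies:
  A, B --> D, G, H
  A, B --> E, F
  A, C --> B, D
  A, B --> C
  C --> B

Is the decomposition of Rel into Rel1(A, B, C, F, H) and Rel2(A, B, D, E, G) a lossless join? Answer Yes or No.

Common attributes: {A, B}; their closure is {A, B, C, D, E, F, G, H}.
This includes all of Rel1, so the common attributes are a superkey of Rel1 — the join is lossless.

Yes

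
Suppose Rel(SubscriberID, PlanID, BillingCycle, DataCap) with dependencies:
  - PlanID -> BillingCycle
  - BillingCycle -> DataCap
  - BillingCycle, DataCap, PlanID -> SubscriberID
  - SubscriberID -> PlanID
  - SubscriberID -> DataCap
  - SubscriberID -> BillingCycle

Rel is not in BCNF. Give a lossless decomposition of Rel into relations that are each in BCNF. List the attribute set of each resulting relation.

{BillingCycle, DataCap}; {BillingCycle, PlanID, SubscriberID}

Candidate keys of the original relation: {PlanID}, {SubscriberID}.
{BillingCycle, DataCap, PlanID, SubscriberID}: {BillingCycle} determines {BillingCycle, DataCap} here but is not a superkey — split on BillingCycle -> DataCap, giving {BillingCycle, DataCap} and {BillingCycle, PlanID, SubscriberID}.
{BillingCycle, DataCap} has no BCNF violation.
{BillingCycle, PlanID, SubscriberID} has no BCNF violation.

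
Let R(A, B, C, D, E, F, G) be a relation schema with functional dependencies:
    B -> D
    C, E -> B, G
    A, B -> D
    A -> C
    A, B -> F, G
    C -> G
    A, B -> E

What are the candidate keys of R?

{A} never appears on the right of any FD, so every key must include it.
{A, B}⁺ = {A, B, C, D, E, F, G} — all of the relation — so {A, B} is a candidate key.
{A, E}⁺ = {A, B, C, D, E, F, G} — all of the relation — so {A, E} is a candidate key.
No proper subset of any of these is a key, and no other minimal superkey exists.

{A, B}, {A, E}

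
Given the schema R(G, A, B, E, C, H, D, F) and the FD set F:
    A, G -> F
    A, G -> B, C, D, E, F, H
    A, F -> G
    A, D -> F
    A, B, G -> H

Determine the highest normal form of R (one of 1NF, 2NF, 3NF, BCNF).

BCNF

Candidate keys: {A, D}, {A, F}, {A, G}. Prime attributes: {A, D, F, G}.
Every FD has a superkey on the left, so the relation is in BCNF.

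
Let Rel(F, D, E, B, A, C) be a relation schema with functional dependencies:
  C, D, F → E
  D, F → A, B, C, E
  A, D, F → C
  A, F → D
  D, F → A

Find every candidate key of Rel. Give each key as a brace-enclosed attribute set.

{A, F}, {D, F}

No FD produces {F}, so it must be in every candidate key.
{A, F} is a candidate key since {A, F}⁺ = {A, B, C, D, E, F} covers every attribute.
{D, F} is a candidate key since {D, F}⁺ = {A, B, C, D, E, F} covers every attribute.
Any other superkey properly contains one of these, so there are no further candidate keys.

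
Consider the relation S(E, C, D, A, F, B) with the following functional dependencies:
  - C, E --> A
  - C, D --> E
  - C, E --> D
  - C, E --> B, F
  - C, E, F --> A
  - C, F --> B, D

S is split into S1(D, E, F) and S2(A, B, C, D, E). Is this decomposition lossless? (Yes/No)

No

Common attributes: {D, E}; their closure is {D, E}.
Neither S1 nor S2 is contained in that closure, so the decomposition is lossy.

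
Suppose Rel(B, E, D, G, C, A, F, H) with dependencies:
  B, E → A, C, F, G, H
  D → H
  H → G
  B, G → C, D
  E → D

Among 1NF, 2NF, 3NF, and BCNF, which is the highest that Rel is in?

1NF

Candidate key: {B, E}. Prime attributes: {B, E}.
D → H breaks BCNF: {D}⁺ = {D, G, H}, so {D} is not a superkey.
D → H has non-prime {H} on the right and a non-superkey on the left, so 3NF fails.
{E} is a proper subset of the key {B, E}, and {E}⁺ contains the non-prime attributes {D, G, H} — a partial dependency, so 2NF is violated.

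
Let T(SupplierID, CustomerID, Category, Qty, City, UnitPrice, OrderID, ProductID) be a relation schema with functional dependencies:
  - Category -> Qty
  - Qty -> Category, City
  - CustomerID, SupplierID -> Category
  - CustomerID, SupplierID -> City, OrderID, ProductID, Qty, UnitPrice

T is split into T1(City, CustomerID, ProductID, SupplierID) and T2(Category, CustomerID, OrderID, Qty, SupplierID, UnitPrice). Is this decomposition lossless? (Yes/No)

Yes

T1 ∩ T2 = {CustomerID, SupplierID}; its closure under F is {Category, City, CustomerID, OrderID, ProductID, Qty, SupplierID, UnitPrice}.
Since T1 ⊆ {Category, City, CustomerID, OrderID, ProductID, Qty, SupplierID, UnitPrice}, the intersection is a superkey of T1; the decomposition is lossless.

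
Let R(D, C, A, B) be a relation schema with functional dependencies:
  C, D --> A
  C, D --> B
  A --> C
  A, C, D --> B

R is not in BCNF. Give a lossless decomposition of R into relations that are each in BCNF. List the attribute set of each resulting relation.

{A, B, D}; {A, C}

Candidate keys of the original relation: {A, D}, {C, D}.
{A, B, C, D}: {A} determines {A, C} here but is not a superkey — split on A --> C, giving {A, C} and {A, B, D}.
{A, C} is in BCNF.
{A, B, D} is in BCNF.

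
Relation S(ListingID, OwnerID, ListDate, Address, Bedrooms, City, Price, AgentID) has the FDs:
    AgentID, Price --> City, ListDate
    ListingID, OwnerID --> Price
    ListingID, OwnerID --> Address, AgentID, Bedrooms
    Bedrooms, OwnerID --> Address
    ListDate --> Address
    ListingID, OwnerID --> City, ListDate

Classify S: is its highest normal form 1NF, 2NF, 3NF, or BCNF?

2NF

Candidate key: {ListingID, OwnerID}. Prime attributes: {ListingID, OwnerID}.
AgentID, Price --> City, ListDate: {AgentID, Price}⁺ = {Address, AgentID, City, ListDate, Price}, which is not all of the attributes, so the left side is not a superkey — BCNF is violated.
AgentID, Price --> City, ListDate has non-prime {City, ListDate} on the right and a non-superkey on the left, so 3NF fails.
No non-prime attribute depends on a proper subset of any candidate key, so 2NF holds.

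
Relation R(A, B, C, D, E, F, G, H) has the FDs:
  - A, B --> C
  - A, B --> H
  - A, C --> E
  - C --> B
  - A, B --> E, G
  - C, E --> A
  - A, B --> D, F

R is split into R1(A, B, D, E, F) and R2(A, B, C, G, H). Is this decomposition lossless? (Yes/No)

The shared attributes are {A, B} and {A, B}⁺ = {A, B, C, D, E, F, G, H}.
This includes all of R1, so the common attributes are a superkey of R1 — the join is lossless.

Yes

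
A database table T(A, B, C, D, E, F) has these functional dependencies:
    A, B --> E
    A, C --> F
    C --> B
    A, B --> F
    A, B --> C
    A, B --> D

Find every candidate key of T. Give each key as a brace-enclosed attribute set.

Attributes never on any right-hand side: {A} — every candidate key must contain it.
{A, B}⁺ = {A, B, C, D, E, F} — all of the relation — so {A, B} is a candidate key.
{A, C}⁺ = {A, B, C, D, E, F} — all of the relation — so {A, C} is a candidate key.
These are minimal and exhaustive — every other superkey contains one of them.

{A, B}, {A, C}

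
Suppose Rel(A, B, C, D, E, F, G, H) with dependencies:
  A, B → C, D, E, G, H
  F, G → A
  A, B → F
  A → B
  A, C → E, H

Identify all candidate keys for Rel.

{A}⁺ = {A, B, C, D, E, F, G, H}, which is every attribute, so {A} is a candidate key.
{F, G}⁺ = {A, B, C, D, E, F, G, H}, which is every attribute, so {F, G} is a candidate key.
No proper subset of any of these is a key, and no other minimal superkey exists.

{A}, {F, G}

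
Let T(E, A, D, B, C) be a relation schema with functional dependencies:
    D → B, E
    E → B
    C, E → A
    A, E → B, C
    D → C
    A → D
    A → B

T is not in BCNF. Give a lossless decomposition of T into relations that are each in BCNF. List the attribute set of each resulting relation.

Candidate keys of the original relation: {A}, {C, E}, {D}.
Within {A, B, C, D, E}: {E}⁺ ∩ {A, B, C, D, E} = {B, E}, not the whole set, so E → B violates BCNF; decompose into {B, E} and {A, C, D, E}.
{B, E}: every determinant is a superkey — BCNF.
{A, C, D, E}: every determinant is a superkey — BCNF.

{A, C, D, E}; {B, E}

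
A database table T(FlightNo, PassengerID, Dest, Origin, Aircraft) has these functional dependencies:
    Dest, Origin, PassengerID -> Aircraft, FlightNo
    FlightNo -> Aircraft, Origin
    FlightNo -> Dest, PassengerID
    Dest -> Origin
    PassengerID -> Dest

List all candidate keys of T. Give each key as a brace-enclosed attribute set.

{FlightNo}, {PassengerID}

{FlightNo}⁺ = {Aircraft, Dest, FlightNo, Origin, PassengerID}, which is every attribute, so {FlightNo} is a candidate key.
{PassengerID}⁺ = {Aircraft, Dest, FlightNo, Origin, PassengerID}, which is every attribute, so {PassengerID} is a candidate key.
No proper subset of any of these is a key, and no other minimal superkey exists.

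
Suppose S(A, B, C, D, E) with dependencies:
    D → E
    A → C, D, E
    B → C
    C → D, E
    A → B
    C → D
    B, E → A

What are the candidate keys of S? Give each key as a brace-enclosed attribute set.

{A}⁺ = {A, B, C, D, E}, which is every attribute, so {A} is a candidate key.
{B}⁺ = {A, B, C, D, E}, which is every attribute, so {B} is a candidate key.
These are minimal and exhaustive — every other superkey contains one of them.

{A}, {B}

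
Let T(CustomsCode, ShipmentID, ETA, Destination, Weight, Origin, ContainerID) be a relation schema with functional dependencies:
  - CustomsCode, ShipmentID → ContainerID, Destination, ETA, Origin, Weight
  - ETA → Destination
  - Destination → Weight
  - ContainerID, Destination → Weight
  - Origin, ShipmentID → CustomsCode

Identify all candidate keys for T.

No FD produces {ShipmentID}, so it must be in every candidate key.
{CustomsCode, ShipmentID} is a candidate key since {CustomsCode, ShipmentID}⁺ = {ContainerID, CustomsCode, Destination, ETA, Origin, ShipmentID, Weight} covers every attribute.
{Origin, ShipmentID} is a candidate key since {Origin, ShipmentID}⁺ = {ContainerID, CustomsCode, Destination, ETA, Origin, ShipmentID, Weight} covers every attribute.
No proper subset of any of these is a key, and no other minimal superkey exists.

{CustomsCode, ShipmentID}, {Origin, ShipmentID}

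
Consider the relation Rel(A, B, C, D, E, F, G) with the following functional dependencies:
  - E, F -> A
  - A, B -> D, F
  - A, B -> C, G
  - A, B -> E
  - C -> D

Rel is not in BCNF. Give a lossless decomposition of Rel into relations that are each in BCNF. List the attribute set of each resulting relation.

{A, E, F}; {B, C, E, F, G}; {C, D}

Candidate keys of the original relation: {A, B}, {B, E, F}.
Within {A, B, C, D, E, F, G}: {E, F}⁺ ∩ {A, B, C, D, E, F, G} = {A, E, F}, not the whole set, so E, F -> A violates BCNF; decompose into {A, E, F} and {B, C, D, E, F, G}.
{A, E, F} is in BCNF.
Within {B, C, D, E, F, G}: {C}⁺ ∩ {B, C, D, E, F, G} = {C, D}, not the whole set, so C -> D violates BCNF; decompose into {C, D} and {B, C, E, F, G}.
{C, D} is in BCNF.
{B, C, E, F, G} is in BCNF.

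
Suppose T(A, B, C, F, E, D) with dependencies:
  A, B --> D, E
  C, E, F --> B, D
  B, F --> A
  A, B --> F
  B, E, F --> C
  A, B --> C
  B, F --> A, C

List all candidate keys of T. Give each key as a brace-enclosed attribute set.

{A, B}⁺ = {A, B, C, D, E, F}, which is every attribute, so {A, B} is a candidate key.
{B, F}⁺ = {A, B, C, D, E, F}, which is every attribute, so {B, F} is a candidate key.
{C, E, F}⁺ = {A, B, C, D, E, F}, which is every attribute, so {C, E, F} is a candidate key.
Any other superkey properly contains one of these, so there are no further candidate keys.

{A, B}, {B, F}, {C, E, F}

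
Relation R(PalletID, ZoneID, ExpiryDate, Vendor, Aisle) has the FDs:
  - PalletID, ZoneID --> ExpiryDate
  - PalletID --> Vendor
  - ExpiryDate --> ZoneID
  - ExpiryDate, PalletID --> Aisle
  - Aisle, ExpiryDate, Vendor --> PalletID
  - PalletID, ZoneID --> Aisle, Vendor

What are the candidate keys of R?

{ExpiryDate, PalletID}⁺ = {Aisle, ExpiryDate, PalletID, Vendor, ZoneID} — all of the relation — so {ExpiryDate, PalletID} is a candidate key.
{PalletID, ZoneID}⁺ = {Aisle, ExpiryDate, PalletID, Vendor, ZoneID} — all of the relation — so {PalletID, ZoneID} is a candidate key.
{Aisle, ExpiryDate, Vendor}⁺ = {Aisle, ExpiryDate, PalletID, Vendor, ZoneID} — all of the relation — so {Aisle, ExpiryDate, Vendor} is a candidate key.
These are minimal and exhaustive — every other superkey contains one of them.

{Aisle, ExpiryDate, Vendor}, {ExpiryDate, PalletID}, {PalletID, ZoneID}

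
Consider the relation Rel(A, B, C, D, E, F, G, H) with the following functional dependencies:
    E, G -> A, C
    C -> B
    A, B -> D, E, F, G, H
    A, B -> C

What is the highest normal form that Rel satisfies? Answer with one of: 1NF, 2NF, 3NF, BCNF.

3NF

Candidate keys: {A, B}, {A, C}, {E, G}. Prime attributes: {A, B, C, E, G}.
C -> B breaks BCNF: {C}⁺ = {B, C}, so {C} is not a superkey.
But every attribute on its right side ({B}) is prime, and the same holds for every other non-superkey FD, so 3NF still holds.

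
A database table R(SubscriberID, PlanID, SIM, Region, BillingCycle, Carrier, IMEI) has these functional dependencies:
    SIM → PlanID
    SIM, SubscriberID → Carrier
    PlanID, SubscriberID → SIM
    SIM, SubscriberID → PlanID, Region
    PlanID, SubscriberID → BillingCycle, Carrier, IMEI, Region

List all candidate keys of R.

{PlanID, SubscriberID}, {SIM, SubscriberID}

{SubscriberID} never appears on the right of any FD, so every key must include it.
{PlanID, SubscriberID} is a candidate key since {PlanID, SubscriberID}⁺ = {BillingCycle, Carrier, IMEI, PlanID, Region, SIM, SubscriberID} covers every attribute.
{SIM, SubscriberID} is a candidate key since {SIM, SubscriberID}⁺ = {BillingCycle, Carrier, IMEI, PlanID, Region, SIM, SubscriberID} covers every attribute.
These are minimal and exhaustive — every other superkey contains one of them.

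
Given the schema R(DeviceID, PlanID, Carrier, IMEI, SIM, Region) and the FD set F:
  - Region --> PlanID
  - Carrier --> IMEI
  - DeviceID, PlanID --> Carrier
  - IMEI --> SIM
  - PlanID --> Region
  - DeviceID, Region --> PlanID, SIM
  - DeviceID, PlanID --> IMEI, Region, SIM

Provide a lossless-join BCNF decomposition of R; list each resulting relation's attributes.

Candidate keys of the original relation: {DeviceID, PlanID}, {DeviceID, Region}.
In {Carrier, DeviceID, IMEI, PlanID, Region, SIM}, {Region} is not a superkey ({Region}⁺ restricted to this set is {PlanID, Region}), so split on Region --> PlanID into {PlanID, Region} and {Carrier, DeviceID, IMEI, Region, SIM}.
{PlanID, Region} has no BCNF violation.
In {Carrier, DeviceID, IMEI, Region, SIM}, {Carrier} is not a superkey ({Carrier}⁺ restricted to this set is {Carrier, IMEI, SIM}), so split on Carrier --> IMEI, SIM into {Carrier, IMEI, SIM} and {Carrier, DeviceID, Region}.
In {Carrier, IMEI, SIM}, {IMEI} is not a superkey ({IMEI}⁺ restricted to this set is {IMEI, SIM}), so split on IMEI --> SIM into {IMEI, SIM} and {Carrier, IMEI}.
{IMEI, SIM} has no BCNF violation.
{Carrier, IMEI} has no BCNF violation.
{Carrier, DeviceID, Region} has no BCNF violation.

{Carrier, DeviceID, Region}; {Carrier, IMEI}; {IMEI, SIM}; {PlanID, Region}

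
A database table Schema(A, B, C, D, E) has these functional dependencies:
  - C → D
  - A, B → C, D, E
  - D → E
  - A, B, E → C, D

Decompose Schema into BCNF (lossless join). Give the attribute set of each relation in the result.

Candidate key of the original relation: {A, B}.
{A, B, C, D, E}: {C} determines {C, D, E} here but is not a superkey — split on C → D, E, giving {C, D, E} and {A, B, C}.
{C, D, E}: {D} determines {D, E} here but is not a superkey — split on D → E, giving {D, E} and {C, D}.
{D, E} is in BCNF.
{C, D} is in BCNF.
{A, B, C} is in BCNF.

{A, B, C}; {C, D}; {D, E}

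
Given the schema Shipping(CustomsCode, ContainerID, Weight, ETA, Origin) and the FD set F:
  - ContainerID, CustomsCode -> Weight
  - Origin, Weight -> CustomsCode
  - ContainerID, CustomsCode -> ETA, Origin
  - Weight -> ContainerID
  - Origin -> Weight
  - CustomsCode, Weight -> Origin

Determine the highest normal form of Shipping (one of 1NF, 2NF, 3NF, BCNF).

Candidate keys: {ContainerID, CustomsCode}, {CustomsCode, Weight}, {Origin}. Prime attributes: {ContainerID, CustomsCode, Origin, Weight}.
Weight -> ContainerID: {Weight}⁺ = {ContainerID, Weight}, which is not all of the attributes, so the left side is not a superkey — BCNF is violated.
Since {ContainerID} ⊆ prime attributes and every other non-superkey FD also has a prime right side, the schema is in 3NF.

3NF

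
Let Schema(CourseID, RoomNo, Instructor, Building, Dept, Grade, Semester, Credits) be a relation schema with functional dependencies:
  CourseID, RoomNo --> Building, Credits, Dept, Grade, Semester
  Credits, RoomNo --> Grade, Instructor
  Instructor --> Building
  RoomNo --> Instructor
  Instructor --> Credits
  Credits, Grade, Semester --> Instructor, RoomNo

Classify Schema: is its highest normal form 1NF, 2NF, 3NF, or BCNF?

Candidate keys: {CourseID, Credits, Grade, Semester}, {CourseID, Grade, Instructor, Semester}, {CourseID, RoomNo}. Prime attributes: {CourseID, Credits, Grade, Instructor, RoomNo, Semester}.
Credits, RoomNo --> Grade, Instructor breaks BCNF: {Credits, RoomNo}⁺ = {Building, Credits, Grade, Instructor, RoomNo}, so {Credits, RoomNo} is not a superkey.
Instructor --> Building determines the non-prime attribute {Building} from a non-superkey — 3NF is violated.
{RoomNo} is a proper subset of the key {CourseID, RoomNo}, and {RoomNo}⁺ contains the non-prime attribute {Building} — a partial dependency, so 2NF is violated.

1NF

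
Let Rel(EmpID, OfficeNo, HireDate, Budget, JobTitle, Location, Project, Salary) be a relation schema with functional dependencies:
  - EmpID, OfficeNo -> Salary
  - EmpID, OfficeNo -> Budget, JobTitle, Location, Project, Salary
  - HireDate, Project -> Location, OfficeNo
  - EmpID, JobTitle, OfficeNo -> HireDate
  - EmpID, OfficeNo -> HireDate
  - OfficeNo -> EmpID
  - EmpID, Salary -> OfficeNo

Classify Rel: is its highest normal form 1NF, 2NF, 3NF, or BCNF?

BCNF

Candidate keys: {EmpID, Salary}, {HireDate, Project}, {OfficeNo}. Prime attributes: {EmpID, HireDate, OfficeNo, Project, Salary}.
The left-hand side of every FD is a superkey, so BCNF is satisfied.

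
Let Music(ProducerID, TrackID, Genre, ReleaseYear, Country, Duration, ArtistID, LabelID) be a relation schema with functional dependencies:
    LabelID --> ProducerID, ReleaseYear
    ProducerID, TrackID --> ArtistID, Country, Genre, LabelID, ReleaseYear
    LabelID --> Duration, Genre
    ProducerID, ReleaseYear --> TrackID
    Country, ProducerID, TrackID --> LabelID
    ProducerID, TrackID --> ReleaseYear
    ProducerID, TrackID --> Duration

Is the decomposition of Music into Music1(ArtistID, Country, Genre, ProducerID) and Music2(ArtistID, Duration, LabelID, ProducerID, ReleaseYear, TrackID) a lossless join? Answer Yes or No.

The shared attributes are {ArtistID, ProducerID} and {ArtistID, ProducerID}⁺ = {ArtistID, ProducerID}.
The closure covers neither Music1 nor Music2 entirely; the join is not lossless.

No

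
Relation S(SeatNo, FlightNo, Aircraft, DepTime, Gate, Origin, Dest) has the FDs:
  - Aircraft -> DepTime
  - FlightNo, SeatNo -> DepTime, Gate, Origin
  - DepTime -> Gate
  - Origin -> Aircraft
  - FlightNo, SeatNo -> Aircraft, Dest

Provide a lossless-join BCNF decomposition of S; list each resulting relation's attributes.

Candidate key of the original relation: {FlightNo, SeatNo}.
Within {Aircraft, DepTime, Dest, FlightNo, Gate, Origin, SeatNo}: {Aircraft}⁺ ∩ {Aircraft, DepTime, Dest, FlightNo, Gate, Origin, SeatNo} = {Aircraft, DepTime, Gate}, not the whole set, so Aircraft -> DepTime, Gate violates BCNF; decompose into {Aircraft, DepTime, Gate} and {Aircraft, Dest, FlightNo, Origin, SeatNo}.
Within {Aircraft, DepTime, Gate}: {DepTime}⁺ ∩ {Aircraft, DepTime, Gate} = {DepTime, Gate}, not the whole set, so DepTime -> Gate violates BCNF; decompose into {DepTime, Gate} and {Aircraft, DepTime}.
{DepTime, Gate} has no BCNF violation.
{Aircraft, DepTime} has no BCNF violation.
Within {Aircraft, Dest, FlightNo, Origin, SeatNo}: {Origin}⁺ ∩ {Aircraft, Dest, FlightNo, Origin, SeatNo} = {Aircraft, Origin}, not the whole set, so Origin -> Aircraft violates BCNF; decompose into {Aircraft, Origin} and {Dest, FlightNo, Origin, SeatNo}.
{Aircraft, Origin} has no BCNF violation.
{Dest, FlightNo, Origin, SeatNo} has no BCNF violation.

{Aircraft, DepTime}; {Aircraft, Origin}; {DepTime, Gate}; {Dest, FlightNo, Origin, SeatNo}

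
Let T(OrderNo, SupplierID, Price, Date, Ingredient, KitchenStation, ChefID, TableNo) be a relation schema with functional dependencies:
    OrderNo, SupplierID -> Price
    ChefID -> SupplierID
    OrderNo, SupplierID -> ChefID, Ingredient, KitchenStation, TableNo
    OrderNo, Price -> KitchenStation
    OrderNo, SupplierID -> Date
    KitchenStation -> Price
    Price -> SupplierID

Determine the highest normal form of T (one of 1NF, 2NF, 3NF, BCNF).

Candidate keys: {ChefID, OrderNo}, {KitchenStation, OrderNo}, {OrderNo, Price}, {OrderNo, SupplierID}. Prime attributes: {ChefID, KitchenStation, OrderNo, Price, SupplierID}.
ChefID -> SupplierID: {ChefID}⁺ = {ChefID, SupplierID}, which is not all of the attributes, so the left side is not a superkey — BCNF is violated.
Its right-hand attributes {SupplierID} are all prime, as are those of every other non-superkey FD — the relation is in 3NF.

3NF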